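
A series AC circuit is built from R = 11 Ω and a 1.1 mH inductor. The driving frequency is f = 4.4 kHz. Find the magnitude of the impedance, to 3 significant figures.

ω = 2πf = 27650 rad/s
X_L = ωL = 30.4 Ω
Z = 11.0 + j30.4 Ω
|Z| = √(11.0² + 30.4²) = 32.3 Ω

32.3 Ω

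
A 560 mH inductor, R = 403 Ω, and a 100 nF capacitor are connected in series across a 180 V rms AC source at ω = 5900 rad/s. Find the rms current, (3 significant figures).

109 mA

X_L = ωL = 3300 Ω
X_C = 1/(ωC) = 1690 Ω
Net reactance X = X_L − X_C = 1610 Ω
Z = 403 + j1610 Ω
|Z| = √(403² + 1610²) = 1660 Ω
I = V/|Z| = 180/1660 = 109 mA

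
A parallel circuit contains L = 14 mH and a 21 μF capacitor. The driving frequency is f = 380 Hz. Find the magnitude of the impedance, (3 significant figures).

ω = 2πf = 2388 rad/s
X_L = ωL = 33.4 Ω
X_C = 1/(ωC) = 19.9 Ω
Parallel: admittances add. Y = 1/(jωL) + jωC
Y = (0 + j0.0202) S
|Y| = 0.0202 S → |Z| = 1/|Y| = 49.4 Ω, ∠Z = −∠Y = -90.0°

49.4 Ω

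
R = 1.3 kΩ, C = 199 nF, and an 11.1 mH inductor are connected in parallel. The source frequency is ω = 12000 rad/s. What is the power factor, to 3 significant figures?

X_L = ωL = 133 Ω
X_C = 1/(ωC) = 419 Ω
Parallel: admittances add. Y = 1/R + 1/(jωL) + jωC
Y = (0.000769 − j0.00512) S
|Y| = 0.00518 S → |Z| = 1/|Y| = 193 Ω, ∠Z = −∠Y = 81.5°
cos φ = cos(81.5°) = 0.149

0.149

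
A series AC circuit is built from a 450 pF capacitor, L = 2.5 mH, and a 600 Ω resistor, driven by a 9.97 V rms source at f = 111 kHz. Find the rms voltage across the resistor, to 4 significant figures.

ω = 2πf = 697400 rad/s
X_L = ωL = 1744 Ω
X_C = 1/(ωC) = 3186 Ω
Net reactance X = X_L − X_C = -1443 Ω
Z = 600.0 − j1443 Ω
|Z| = √(600.0² + 1443²) = 1562 Ω
I = V/|Z| = 6.381 mA
V_R = I·|Z_R| = 0.006381 × 600.0 = 3.828 V

3.828 V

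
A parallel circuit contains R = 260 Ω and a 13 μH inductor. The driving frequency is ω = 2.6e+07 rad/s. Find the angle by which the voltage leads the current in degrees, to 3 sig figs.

37.6°

X_L = ωL = 338 Ω
Parallel: admittances add. Y = 1/R + 1/(jωL)
Y = (0.00385 − j0.00296) S
|Y| = 0.00485 S → |Z| = 1/|Y| = 206 Ω, ∠Z = −∠Y = 37.6°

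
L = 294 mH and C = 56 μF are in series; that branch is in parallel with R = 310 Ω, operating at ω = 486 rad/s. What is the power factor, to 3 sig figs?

X_L = ωL = 143 Ω
X_C = 1/(ωC) = 36.7 Ω
Branch 1: Z₁ = R = 310 Ω
Branch 2 (series LC): Z₂ = j(X_L − X_C) = j106 Ω
Parallel: Z = Z₁Z₂/(Z₁+Z₂), |Z| = 100 Ω, ∠Z = 71.1°
cos φ = cos(71.1°) = 0.324

0.324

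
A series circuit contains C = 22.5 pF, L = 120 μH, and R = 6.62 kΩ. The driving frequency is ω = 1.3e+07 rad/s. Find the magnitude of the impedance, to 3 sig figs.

6880 Ω

X_L = ωL = 1560 Ω
X_C = 1/(ωC) = 3420 Ω
Net reactance X = X_L − X_C = -1860 Ω
Z = 6620 − j1860 Ω
|Z| = √(6620² + 1860²) = 6880 Ω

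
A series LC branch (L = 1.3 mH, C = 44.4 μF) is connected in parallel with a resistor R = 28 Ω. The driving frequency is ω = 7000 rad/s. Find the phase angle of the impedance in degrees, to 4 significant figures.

78.14°

X_L = ωL = 9.100 Ω
X_C = 1/(ωC) = 3.218 Ω
Branch 1: Z₁ = R = 28.00 Ω
Branch 2 (series LC): Z₂ = j(X_L − X_C) = j5.882 Ω
Parallel: Z = Z₁Z₂/(Z₁+Z₂), |Z| = 5.757 Ω, ∠Z = 78.14°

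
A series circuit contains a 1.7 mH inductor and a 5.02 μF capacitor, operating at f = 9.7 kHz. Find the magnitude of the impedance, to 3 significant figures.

100 Ω

ω = 2πf = 60950 rad/s
X_L = ωL = 104 Ω
X_C = 1/(ωC) = 3.27 Ω
Net reactance X = X_L − X_C = 100 Ω
Z = j100 Ω
|Z| = √(0² + 100²) = 100 Ω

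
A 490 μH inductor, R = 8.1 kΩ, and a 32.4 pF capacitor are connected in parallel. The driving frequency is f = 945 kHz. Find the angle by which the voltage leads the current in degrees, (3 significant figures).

50.8°

ω = 2πf = 5.938e+06 rad/s
X_L = ωL = 2910 Ω
X_C = 1/(ωC) = 5200 Ω
Parallel: admittances add. Y = 1/R + 1/(jωL) + jωC
Y = (0.000123 − j0.000151) S
|Y| = 0.000195 S → |Z| = 1/|Y| = 5120 Ω, ∠Z = −∠Y = 50.8°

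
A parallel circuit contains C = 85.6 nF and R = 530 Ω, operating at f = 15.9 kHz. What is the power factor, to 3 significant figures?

0.215

ω = 2πf = 99900 rad/s
X_C = 1/(ωC) = 117 Ω
Parallel: admittances add. Y = 1/R + jωC
Y = (0.00189 + j0.00855) S
|Y| = 0.00876 S → |Z| = 1/|Y| = 114 Ω, ∠Z = −∠Y = -77.6°
cos φ = cos(-77.6°) = 0.215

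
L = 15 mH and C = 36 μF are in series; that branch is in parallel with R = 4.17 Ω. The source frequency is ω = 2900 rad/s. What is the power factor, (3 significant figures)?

0.993

X_L = ωL = 43.5 Ω
X_C = 1/(ωC) = 9.58 Ω
Branch 1: Z₁ = R = 4.17 Ω
Branch 2 (series LC): Z₂ = j(X_L − X_C) = j33.9 Ω
Parallel: Z = Z₁Z₂/(Z₁+Z₂), |Z| = 4.14 Ω, ∠Z = 7.01°
cos φ = cos(7.01°) = 0.993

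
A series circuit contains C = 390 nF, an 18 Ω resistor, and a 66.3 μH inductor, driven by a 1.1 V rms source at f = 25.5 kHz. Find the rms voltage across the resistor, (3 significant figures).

ω = 2πf = 160200 rad/s
X_L = ωL = 10.6 Ω
X_C = 1/(ωC) = 16.0 Ω
Net reactance X = X_L − X_C = -5.38 Ω
Z = 18.0 − j5.38 Ω
|Z| = √(18.0² + 5.38²) = 18.8 Ω
I = V/|Z| = 58.6 mA
V_R = I·|Z_R| = 0.0586 × 18.0 = 1.05 V

1.05 V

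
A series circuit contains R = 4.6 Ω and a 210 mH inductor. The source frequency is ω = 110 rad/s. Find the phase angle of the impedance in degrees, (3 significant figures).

78.7°

X_L = ωL = 23.1 Ω
Z = 4.60 + j23.1 Ω
|Z| = √(4.60² + 23.1²) = 23.6 Ω
∠Z = arctan(23.1/4.60) = 78.7°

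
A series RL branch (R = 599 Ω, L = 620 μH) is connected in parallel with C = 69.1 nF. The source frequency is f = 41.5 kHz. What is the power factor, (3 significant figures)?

0.0881

ω = 2πf = 260800 rad/s
X_L = ωL = 162 Ω
X_C = 1/(ωC) = 55.5 Ω
Branch 1 (R+jX_L): Z₁ = 599 + j162 Ω, |Z₁| = 620 Ω
Branch 2 (−jX_C): Z₂ = −j55.5 Ω
Parallel: Z = Z₁Z₂/(Z₁+Z₂), |Z| = 56.6 Ω, ∠Z = -84.9°
cos φ = cos(-84.9°) = 0.0881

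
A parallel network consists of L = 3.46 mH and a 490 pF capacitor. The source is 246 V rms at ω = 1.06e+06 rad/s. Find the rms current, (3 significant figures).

60.7 mA

X_L = ωL = 3670 Ω
X_C = 1/(ωC) = 1930 Ω
Parallel: admittances add. Y = 1/(jωL) + jωC
Y = (0 + j0.000247) S
|Y| = 0.000247 S → |Z| = 1/|Y| = 4050 Ω, ∠Z = −∠Y = -90.0°
I = V/|Z| = 246/4050 = 60.7 mA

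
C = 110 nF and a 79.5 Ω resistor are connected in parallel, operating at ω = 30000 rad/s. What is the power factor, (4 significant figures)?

0.9673

X_C = 1/(ωC) = 303.0 Ω
Parallel: admittances add. Y = 1/R + jωC
Y = (0.01258 + j0.003300) S
|Y| = 0.01300 S → |Z| = 1/|Y| = 76.90 Ω, ∠Z = −∠Y = -14.70°
cos φ = cos(-14.70°) = 0.9673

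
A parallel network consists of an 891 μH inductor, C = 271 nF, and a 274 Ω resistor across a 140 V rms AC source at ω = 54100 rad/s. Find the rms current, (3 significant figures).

993 mA

X_L = ωL = 48.2 Ω
X_C = 1/(ωC) = 68.2 Ω
Parallel: admittances add. Y = 1/R + 1/(jωL) + jωC
Y = (0.00365 − j0.00608) S
|Y| = 0.00710 S → |Z| = 1/|Y| = 141 Ω, ∠Z = −∠Y = 59.0°
I = V/|Z| = 140/141 = 993 mA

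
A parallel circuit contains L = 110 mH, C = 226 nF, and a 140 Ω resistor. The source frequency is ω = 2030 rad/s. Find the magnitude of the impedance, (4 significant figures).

122.0 Ω

X_L = ωL = 223.3 Ω
X_C = 1/(ωC) = 2180 Ω
Parallel: admittances add. Y = 1/R + 1/(jωL) + jωC
Y = (0.007143 − j0.004020) S
|Y| = 0.008196 S → |Z| = 1/|Y| = 122.0 Ω, ∠Z = −∠Y = 29.37°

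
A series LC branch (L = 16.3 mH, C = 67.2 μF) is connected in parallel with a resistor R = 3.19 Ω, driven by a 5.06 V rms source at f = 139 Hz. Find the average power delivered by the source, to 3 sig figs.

8.03 W

ω = 2πf = 873.4 rad/s
X_L = ωL = 14.2 Ω
X_C = 1/(ωC) = 17.0 Ω
Branch 1: Z₁ = R = 3.19 Ω
Branch 2 (series LC): Z₂ = j(X_L − X_C) = −j2.80 Ω
Parallel: Z = Z₁Z₂/(Z₁+Z₂), |Z| = 2.11 Ω, ∠Z = -48.7°
I = V/|Z| = 2.40 A
P = VI cos φ = 5.06 × 2.40 × cos(-48.7°) = 8.03 W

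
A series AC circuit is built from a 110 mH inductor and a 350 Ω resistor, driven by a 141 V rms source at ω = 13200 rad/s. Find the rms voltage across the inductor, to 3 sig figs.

X_L = ωL = 1450 Ω
Z = 350 + j1450 Ω
|Z| = √(350² + 1450²) = 1490 Ω
I = V/|Z| = 94.4 mA
V_L = I·|Z_L| = 0.0944 × 1450 = 137 V

137 V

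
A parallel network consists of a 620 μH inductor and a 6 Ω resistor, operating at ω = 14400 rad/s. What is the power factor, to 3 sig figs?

0.830

X_L = ωL = 8.93 Ω
Parallel: admittances add. Y = 1/R + 1/(jωL)
Y = (0.167 − j0.112) S
|Y| = 0.201 S → |Z| = 1/|Y| = 4.98 Ω, ∠Z = −∠Y = 33.9°
cos φ = cos(33.9°) = 0.830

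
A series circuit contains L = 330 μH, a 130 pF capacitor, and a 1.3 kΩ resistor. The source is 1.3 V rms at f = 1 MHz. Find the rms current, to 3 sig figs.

ω = 2πf = 6.283e+06 rad/s
X_L = ωL = 2070 Ω
X_C = 1/(ωC) = 1220 Ω
Net reactance X = X_L − X_C = 849 Ω
Z = 1300 + j849 Ω
|Z| = √(1300² + 849²) = 1550 Ω
I = V/|Z| = 1.3/1550 = 837 μA

837 μA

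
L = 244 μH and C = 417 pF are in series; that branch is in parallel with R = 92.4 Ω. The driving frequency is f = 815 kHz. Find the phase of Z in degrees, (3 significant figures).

ω = 2πf = 5.121e+06 rad/s
X_L = ωL = 1250 Ω
X_C = 1/(ωC) = 468 Ω
Branch 1: Z₁ = R = 92.4 Ω
Branch 2 (series LC): Z₂ = j(X_L − X_C) = j781 Ω
Parallel: Z = Z₁Z₂/(Z₁+Z₂), |Z| = 91.8 Ω, ∠Z = 6.75°

6.75°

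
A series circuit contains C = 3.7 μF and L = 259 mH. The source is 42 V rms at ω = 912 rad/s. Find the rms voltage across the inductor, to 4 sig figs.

165.0 V

X_L = ωL = 236.2 Ω
X_C = 1/(ωC) = 296.3 Ω
Net reactance X = X_L − X_C = -60.14 Ω
Z = − j60.14 Ω
|Z| = √(0² + 60.14²) = 60.14 Ω
I = V/|Z| = 698.4 mA
V_L = I·|Z_L| = 0.6984 × 236.2 = 165.0 V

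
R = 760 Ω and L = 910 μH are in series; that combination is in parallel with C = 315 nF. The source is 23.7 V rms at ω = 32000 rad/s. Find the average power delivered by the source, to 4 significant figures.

738.0 mW

X_L = ωL = 29.12 Ω
X_C = 1/(ωC) = 99.21 Ω
Branch 1 (R+jX_L): Z₁ = 760.0 + j29.12 Ω, |Z₁| = 760.6 Ω
Branch 2 (−jX_C): Z₂ = −j99.21 Ω
Parallel: Z = Z₁Z₂/(Z₁+Z₂), |Z| = 98.86 Ω, ∠Z = -82.54°
I = V/|Z| = 239.7 mA
P = VI cos φ = 23.7 × 0.2397 × cos(-82.54°) = 738.0 mW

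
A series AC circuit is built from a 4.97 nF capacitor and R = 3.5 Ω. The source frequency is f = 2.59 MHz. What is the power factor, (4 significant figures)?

ω = 2πf = 1.627e+07 rad/s
X_C = 1/(ωC) = 12.36 Ω
Z = 3.500 − j12.36 Ω
|Z| = √(3.500² + 12.36²) = 12.85 Ω
∠Z = arctan(-12.36/3.500) = -74.19°
cos φ = cos(-74.19°) = 0.2724

0.2724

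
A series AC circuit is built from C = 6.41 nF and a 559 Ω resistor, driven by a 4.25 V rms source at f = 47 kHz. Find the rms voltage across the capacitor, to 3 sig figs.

2.92 V

ω = 2πf = 295300 rad/s
X_C = 1/(ωC) = 528 Ω
Z = 559 − j528 Ω
|Z| = √(559² + 528²) = 769 Ω
I = V/|Z| = 5.53 mA
V_C = I·|Z_C| = 0.00553 × 528 = 2.92 V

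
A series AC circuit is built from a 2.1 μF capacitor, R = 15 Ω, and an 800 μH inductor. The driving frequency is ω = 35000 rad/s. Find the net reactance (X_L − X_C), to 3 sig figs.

14.4 Ω

X_L = ωL = 28.0 Ω
X_C = 1/(ωC) = 13.6 Ω
X = 28.0 − 13.6 = 14.4 Ω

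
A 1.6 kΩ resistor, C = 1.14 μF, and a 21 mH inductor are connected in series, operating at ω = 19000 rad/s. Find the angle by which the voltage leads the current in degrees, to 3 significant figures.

X_L = ωL = 399 Ω
X_C = 1/(ωC) = 46.2 Ω
Net reactance X = X_L − X_C = 353 Ω
Z = 1600 + j353 Ω
|Z| = √(1600² + 353²) = 1640 Ω
∠Z = arctan(353/1600) = 12.4°

12.4°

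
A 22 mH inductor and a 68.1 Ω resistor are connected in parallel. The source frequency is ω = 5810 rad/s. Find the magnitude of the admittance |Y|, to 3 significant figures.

X_L = ωL = 128 Ω
Parallel: admittances add. Y = 1/R + 1/(jωL)
Y = (0.0147 − j0.00782) S
|Y| = 0.0166 S → |Z| = 1/|Y| = 60.1 Ω, ∠Z = −∠Y = 28.0°

16.6 mS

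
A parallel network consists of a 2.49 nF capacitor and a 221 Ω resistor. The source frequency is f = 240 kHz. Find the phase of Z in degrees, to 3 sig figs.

-39.7°

ω = 2πf = 1.508e+06 rad/s
X_C = 1/(ωC) = 266 Ω
Parallel: admittances add. Y = 1/R + jωC
Y = (0.00452 + j0.00375) S
|Y| = 0.00588 S → |Z| = 1/|Y| = 170 Ω, ∠Z = −∠Y = -39.7°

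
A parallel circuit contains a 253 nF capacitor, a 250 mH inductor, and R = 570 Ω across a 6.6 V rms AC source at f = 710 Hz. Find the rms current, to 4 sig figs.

11.68 mA

ω = 2πf = 4461 rad/s
X_L = ωL = 1115 Ω
X_C = 1/(ωC) = 886.0 Ω
Parallel: admittances add. Y = 1/R + 1/(jωL) + jωC
Y = (0.001754 + j0.0002320) S
|Y| = 0.001770 S → |Z| = 1/|Y| = 565.1 Ω, ∠Z = −∠Y = -7.533°
I = V/|Z| = 6.6/565.1 = 11.68 mA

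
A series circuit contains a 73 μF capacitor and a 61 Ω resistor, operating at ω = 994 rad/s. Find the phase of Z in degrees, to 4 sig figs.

X_C = 1/(ωC) = 13.78 Ω
Z = 61.00 − j13.78 Ω
|Z| = √(61.00² + 13.78²) = 62.54 Ω
∠Z = arctan(-13.78/61.00) = -12.73°

-12.73°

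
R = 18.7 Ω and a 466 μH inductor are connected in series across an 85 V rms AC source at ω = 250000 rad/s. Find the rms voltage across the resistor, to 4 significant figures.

X_L = ωL = 116.5 Ω
Z = 18.70 + j116.5 Ω
|Z| = √(18.70² + 116.5²) = 118.0 Ω
I = V/|Z| = 720.4 mA
V_R = I·|Z_R| = 0.7204 × 18.70 = 13.47 V

13.47 V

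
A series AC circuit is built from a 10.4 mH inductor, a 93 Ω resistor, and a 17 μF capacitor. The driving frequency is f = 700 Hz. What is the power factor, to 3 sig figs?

0.944

ω = 2πf = 4398 rad/s
X_L = ωL = 45.7 Ω
X_C = 1/(ωC) = 13.4 Ω
Net reactance X = X_L − X_C = 32.4 Ω
Z = 93.0 + j32.4 Ω
|Z| = √(93.0² + 32.4²) = 98.5 Ω
∠Z = arctan(32.4/93.0) = 19.2°
cos φ = cos(19.2°) = 0.944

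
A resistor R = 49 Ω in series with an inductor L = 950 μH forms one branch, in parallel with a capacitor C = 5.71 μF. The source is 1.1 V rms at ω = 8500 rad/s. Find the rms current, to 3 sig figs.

54.4 mA

X_L = ωL = 8.07 Ω
X_C = 1/(ωC) = 20.6 Ω
Branch 1 (R+jX_L): Z₁ = 49.0 + j8.07 Ω, |Z₁| = 49.7 Ω
Branch 2 (−jX_C): Z₂ = −j20.6 Ω
Parallel: Z = Z₁Z₂/(Z₁+Z₂), |Z| = 20.2 Ω, ∠Z = -66.3°
I = V/|Z| = 1.1/20.2 = 54.4 mA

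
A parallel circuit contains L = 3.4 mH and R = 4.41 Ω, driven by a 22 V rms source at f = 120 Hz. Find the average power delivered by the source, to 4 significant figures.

ω = 2πf = 754.0 rad/s
X_L = ωL = 2.564 Ω
Parallel: admittances add. Y = 1/R + 1/(jωL)
Y = (0.2268 − j0.3901) S
|Y| = 0.4512 S → |Z| = 1/|Y| = 2.216 Ω, ∠Z = −∠Y = 59.83°
I = V/|Z| = 9.927 A
P = VI cos φ = 22 × 9.927 × cos(59.83°) = 109.8 W

109.8 W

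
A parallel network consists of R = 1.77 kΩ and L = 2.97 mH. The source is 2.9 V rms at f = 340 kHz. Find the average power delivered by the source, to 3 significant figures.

ω = 2πf = 2.136e+06 rad/s
X_L = ωL = 6340 Ω
Parallel: admittances add. Y = 1/R + 1/(jωL)
Y = (0.000565 − j0.000158) S
|Y| = 0.000587 S → |Z| = 1/|Y| = 1700 Ω, ∠Z = −∠Y = 15.6°
I = V/|Z| = 1.70 mA
P = VI cos φ = 2.9 × 0.00170 × cos(15.6°) = 4.75 mW

4.75 mW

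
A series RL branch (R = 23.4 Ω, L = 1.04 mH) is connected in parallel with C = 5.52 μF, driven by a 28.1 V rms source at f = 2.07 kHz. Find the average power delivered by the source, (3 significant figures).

25.3 W

ω = 2πf = 13010 rad/s
X_L = ωL = 13.5 Ω
X_C = 1/(ωC) = 13.9 Ω
Branch 1 (R+jX_L): Z₁ = 23.4 + j13.5 Ω, |Z₁| = 27.0 Ω
Branch 2 (−jX_C): Z₂ = −j13.9 Ω
Parallel: Z = Z₁Z₂/(Z₁+Z₂), |Z| = 16.1 Ω, ∠Z = -59.0°
I = V/|Z| = 1.75 A
P = VI cos φ = 28.1 × 1.75 × cos(-59.0°) = 25.3 W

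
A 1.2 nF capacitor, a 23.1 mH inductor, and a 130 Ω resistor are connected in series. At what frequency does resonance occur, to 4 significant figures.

30.23 kHz

ω₀ = 1/√(LC) = 1/√(0.0231 × 1.2e-09) = 189900 rad/s
f₀ = ω₀/(2π) = 30.23 kHz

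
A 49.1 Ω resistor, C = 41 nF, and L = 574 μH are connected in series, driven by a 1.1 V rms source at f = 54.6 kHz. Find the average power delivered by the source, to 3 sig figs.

3.26 mW

ω = 2πf = 343100 rad/s
X_L = ωL = 197 Ω
X_C = 1/(ωC) = 71.1 Ω
Net reactance X = X_L − X_C = 126 Ω
Z = 49.1 + j126 Ω
|Z| = √(49.1² + 126²) = 135 Ω
∠Z = arctan(126/49.1) = 68.7°
I = V/|Z| = 8.14 mA
P = VI cos φ = 1.1 × 0.00814 × cos(68.7°) = 3.26 mW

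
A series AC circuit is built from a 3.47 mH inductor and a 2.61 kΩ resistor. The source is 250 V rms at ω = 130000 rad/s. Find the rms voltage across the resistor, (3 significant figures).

246 V

X_L = ωL = 451 Ω
Z = 2610 + j451 Ω
|Z| = √(2610² + 451²) = 2650 Ω
I = V/|Z| = 94.4 mA
V_R = I·|Z_R| = 0.0944 × 2610 = 246 V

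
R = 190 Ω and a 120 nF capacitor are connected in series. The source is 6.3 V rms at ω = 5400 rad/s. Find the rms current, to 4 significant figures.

4.052 mA

X_C = 1/(ωC) = 1543 Ω
Z = 190.0 − j1543 Ω
|Z| = √(190.0² + 1543²) = 1555 Ω
I = V/|Z| = 6.3/1555 = 4.052 mA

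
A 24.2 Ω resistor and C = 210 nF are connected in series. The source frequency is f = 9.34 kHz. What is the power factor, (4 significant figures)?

ω = 2πf = 58680 rad/s
X_C = 1/(ωC) = 81.14 Ω
Z = 24.20 − j81.14 Ω
|Z| = √(24.20² + 81.14²) = 84.68 Ω
∠Z = arctan(-81.14/24.20) = -73.39°
cos φ = cos(-73.39°) = 0.2858

0.2858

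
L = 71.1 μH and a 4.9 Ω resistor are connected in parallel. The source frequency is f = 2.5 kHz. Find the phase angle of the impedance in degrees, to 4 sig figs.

ω = 2πf = 15710 rad/s
X_L = ωL = 1.117 Ω
Parallel: admittances add. Y = 1/R + 1/(jωL)
Y = (0.2041 − j0.8954) S
|Y| = 0.9183 S → |Z| = 1/|Y| = 1.089 Ω, ∠Z = −∠Y = 77.16°

77.16°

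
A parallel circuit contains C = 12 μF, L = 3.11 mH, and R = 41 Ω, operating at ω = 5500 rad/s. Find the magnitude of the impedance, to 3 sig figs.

39.2 Ω

X_L = ωL = 17.1 Ω
X_C = 1/(ωC) = 15.2 Ω
Parallel: admittances add. Y = 1/R + 1/(jωL) + jωC
Y = (0.0244 + j0.00754) S
|Y| = 0.0255 S → |Z| = 1/|Y| = 39.2 Ω, ∠Z = −∠Y = -17.2°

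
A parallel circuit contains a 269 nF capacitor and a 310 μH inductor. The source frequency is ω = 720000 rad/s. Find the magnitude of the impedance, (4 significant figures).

5.285 Ω

X_L = ωL = 223.2 Ω
X_C = 1/(ωC) = 5.163 Ω
Parallel: admittances add. Y = 1/(jωL) + jωC
Y = (0 + j0.1892) S
|Y| = 0.1892 S → |Z| = 1/|Y| = 5.285 Ω, ∠Z = −∠Y = -90.00°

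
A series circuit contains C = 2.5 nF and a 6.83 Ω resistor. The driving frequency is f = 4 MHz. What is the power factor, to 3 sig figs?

ω = 2πf = 2.513e+07 rad/s
X_C = 1/(ωC) = 15.9 Ω
Z = 6.83 − j15.9 Ω
|Z| = √(6.83² + 15.9²) = 17.3 Ω
∠Z = arctan(-15.9/6.83) = -66.8°
cos φ = cos(-66.8°) = 0.394

0.394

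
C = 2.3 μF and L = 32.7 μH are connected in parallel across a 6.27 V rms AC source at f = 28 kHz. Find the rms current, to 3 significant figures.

ω = 2πf = 175900 rad/s
X_L = ωL = 5.75 Ω
X_C = 1/(ωC) = 2.47 Ω
Parallel: admittances add. Y = 1/(jωL) + jωC
Y = (0 + j0.231) S
|Y| = 0.231 S → |Z| = 1/|Y| = 4.33 Ω, ∠Z = −∠Y = -90.0°
I = V/|Z| = 6.27/4.33 = 1.45 A

1.45 A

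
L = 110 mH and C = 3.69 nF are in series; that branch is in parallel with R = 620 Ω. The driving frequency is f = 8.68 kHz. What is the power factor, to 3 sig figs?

0.857

ω = 2πf = 54540 rad/s
X_L = ωL = 6000 Ω
X_C = 1/(ωC) = 4970 Ω
Branch 1: Z₁ = R = 620 Ω
Branch 2 (series LC): Z₂ = j(X_L − X_C) = j1030 Ω
Parallel: Z = Z₁Z₂/(Z₁+Z₂), |Z| = 531 Ω, ∠Z = 31.0°
cos φ = cos(31.0°) = 0.857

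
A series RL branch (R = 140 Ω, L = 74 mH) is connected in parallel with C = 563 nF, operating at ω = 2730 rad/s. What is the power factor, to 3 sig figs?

X_L = ωL = 202 Ω
X_C = 1/(ωC) = 651 Ω
Branch 1 (R+jX_L): Z₁ = 140 + j202 Ω, |Z₁| = 246 Ω
Branch 2 (−jX_C): Z₂ = −j651 Ω
Parallel: Z = Z₁Z₂/(Z₁+Z₂), |Z| = 340 Ω, ∠Z = 37.9°
cos φ = cos(37.9°) = 0.789

0.789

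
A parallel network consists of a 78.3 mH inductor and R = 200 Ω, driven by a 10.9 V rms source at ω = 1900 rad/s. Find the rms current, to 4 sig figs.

91.31 mA

X_L = ωL = 148.8 Ω
Parallel: admittances add. Y = 1/R + 1/(jωL)
Y = (0.005000 − j0.006722) S
|Y| = 0.008377 S → |Z| = 1/|Y| = 119.4 Ω, ∠Z = −∠Y = 53.36°
I = V/|Z| = 10.9/119.4 = 91.31 mA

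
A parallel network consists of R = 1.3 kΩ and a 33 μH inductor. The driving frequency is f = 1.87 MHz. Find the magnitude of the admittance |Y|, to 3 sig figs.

2.69 mS

ω = 2πf = 1.175e+07 rad/s
X_L = ωL = 388 Ω
Parallel: admittances add. Y = 1/R + 1/(jωL)
Y = (0.000769 − j0.00258) S
|Y| = 0.00269 S → |Z| = 1/|Y| = 372 Ω, ∠Z = −∠Y = 73.4°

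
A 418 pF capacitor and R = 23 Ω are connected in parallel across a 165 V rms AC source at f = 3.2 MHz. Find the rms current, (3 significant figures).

ω = 2πf = 2.011e+07 rad/s
X_C = 1/(ωC) = 119 Ω
Parallel: admittances add. Y = 1/R + jωC
Y = (0.0435 + j0.00840) S
|Y| = 0.0443 S → |Z| = 1/|Y| = 22.6 Ω, ∠Z = −∠Y = -10.9°
I = V/|Z| = 165/22.6 = 7.31 A

7.31 A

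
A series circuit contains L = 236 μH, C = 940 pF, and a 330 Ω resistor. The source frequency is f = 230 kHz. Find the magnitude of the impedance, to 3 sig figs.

515 Ω

ω = 2πf = 1.445e+06 rad/s
X_L = ωL = 341 Ω
X_C = 1/(ωC) = 736 Ω
Net reactance X = X_L − X_C = -395 Ω
Z = 330 − j395 Ω
|Z| = √(330² + 395²) = 515 Ω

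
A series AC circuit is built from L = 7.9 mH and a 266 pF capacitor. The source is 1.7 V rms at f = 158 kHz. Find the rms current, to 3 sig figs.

419 μA

ω = 2πf = 992700 rad/s
X_L = ωL = 7840 Ω
X_C = 1/(ωC) = 3790 Ω
Net reactance X = X_L − X_C = 4060 Ω
Z = j4060 Ω
|Z| = √(0² + 4060²) = 4060 Ω
I = V/|Z| = 1.7/4060 = 419 μA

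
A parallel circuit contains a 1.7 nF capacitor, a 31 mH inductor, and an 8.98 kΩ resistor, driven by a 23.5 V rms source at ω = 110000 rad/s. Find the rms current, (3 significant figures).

X_L = ωL = 3410 Ω
X_C = 1/(ωC) = 5350 Ω
Parallel: admittances add. Y = 1/R + 1/(jωL) + jωC
Y = (0.000111 − j0.000106) S
|Y| = 0.000154 S → |Z| = 1/|Y| = 6500 Ω, ∠Z = −∠Y = 43.7°
I = V/|Z| = 23.5/6500 = 3.62 mA

3.62 mA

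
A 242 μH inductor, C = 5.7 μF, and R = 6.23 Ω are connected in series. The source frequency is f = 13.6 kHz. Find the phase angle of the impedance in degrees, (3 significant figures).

ω = 2πf = 85450 rad/s
X_L = ωL = 20.7 Ω
X_C = 1/(ωC) = 2.05 Ω
Net reactance X = X_L − X_C = 18.6 Ω
Z = 6.23 + j18.6 Ω
|Z| = √(6.23² + 18.6²) = 19.6 Ω
∠Z = arctan(18.6/6.23) = 71.5°

71.5°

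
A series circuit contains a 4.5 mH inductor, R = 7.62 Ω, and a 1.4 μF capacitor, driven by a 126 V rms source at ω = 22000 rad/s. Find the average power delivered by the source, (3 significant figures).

27.0 W

X_L = ωL = 99.0 Ω
X_C = 1/(ωC) = 32.5 Ω
Net reactance X = X_L − X_C = 66.5 Ω
Z = 7.62 + j66.5 Ω
|Z| = √(7.62² + 66.5²) = 67.0 Ω
∠Z = arctan(66.5/7.62) = 83.5°
I = V/|Z| = 1.88 A
P = VI cos φ = 126 × 1.88 × cos(83.5°) = 27.0 W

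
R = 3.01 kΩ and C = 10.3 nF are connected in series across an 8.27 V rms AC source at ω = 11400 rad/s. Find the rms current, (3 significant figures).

916 μA

X_C = 1/(ωC) = 8520 Ω
Z = 3010 − j8520 Ω
|Z| = √(3010² + 8520²) = 9030 Ω
I = V/|Z| = 8.27/9030 = 916 μA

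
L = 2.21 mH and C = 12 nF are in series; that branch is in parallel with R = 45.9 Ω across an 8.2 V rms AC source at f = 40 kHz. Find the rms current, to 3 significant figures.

182 mA

ω = 2πf = 251300 rad/s
X_L = ωL = 555 Ω
X_C = 1/(ωC) = 332 Ω
Branch 1: Z₁ = R = 45.9 Ω
Branch 2 (series LC): Z₂ = j(X_L − X_C) = j224 Ω
Parallel: Z = Z₁Z₂/(Z₁+Z₂), |Z| = 45.0 Ω, ∠Z = 11.6°
I = V/|Z| = 8.2/45.0 = 182 mA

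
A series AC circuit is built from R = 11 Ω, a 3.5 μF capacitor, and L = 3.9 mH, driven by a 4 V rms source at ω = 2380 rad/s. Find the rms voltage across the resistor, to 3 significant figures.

X_L = ωL = 9.28 Ω
X_C = 1/(ωC) = 120 Ω
Net reactance X = X_L − X_C = -111 Ω
Z = 11.0 − j111 Ω
|Z| = √(11.0² + 111²) = 111 Ω
I = V/|Z| = 35.9 mA
V_R = I·|Z_R| = 0.0359 × 11.0 = 0.395 V

0.395 V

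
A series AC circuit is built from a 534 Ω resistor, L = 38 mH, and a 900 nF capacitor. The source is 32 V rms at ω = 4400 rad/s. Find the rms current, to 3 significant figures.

X_L = ωL = 167 Ω
X_C = 1/(ωC) = 253 Ω
Net reactance X = X_L − X_C = -85.3 Ω
Z = 534 − j85.3 Ω
|Z| = √(534² + 85.3²) = 541 Ω
I = V/|Z| = 32/541 = 59.2 mA

59.2 mA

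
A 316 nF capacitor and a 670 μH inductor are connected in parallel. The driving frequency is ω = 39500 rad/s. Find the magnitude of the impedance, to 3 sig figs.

X_L = ωL = 26.5 Ω
X_C = 1/(ωC) = 80.1 Ω
Parallel: admittances add. Y = 1/(jωL) + jωC
Y = (0 − j0.0253) S
|Y| = 0.0253 S → |Z| = 1/|Y| = 39.5 Ω, ∠Z = −∠Y = 90.0°

39.5 Ω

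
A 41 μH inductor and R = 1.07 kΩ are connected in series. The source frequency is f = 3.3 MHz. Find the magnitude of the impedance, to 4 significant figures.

ω = 2πf = 2.073e+07 rad/s
X_L = ωL = 850.1 Ω
Z = 1070 + j850.1 Ω
|Z| = √(1070² + 850.1²) = 1367 Ω

1367 Ω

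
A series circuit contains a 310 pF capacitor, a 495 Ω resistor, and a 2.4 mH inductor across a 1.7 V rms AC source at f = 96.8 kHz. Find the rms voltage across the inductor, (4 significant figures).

ω = 2πf = 608200 rad/s
X_L = ωL = 1460 Ω
X_C = 1/(ωC) = 5304 Ω
Net reactance X = X_L − X_C = -3844 Ω
Z = 495.0 − j3844 Ω
|Z| = √(495.0² + 3844²) = 3876 Ω
I = V/|Z| = 438.6 μA
V_L = I·|Z_L| = 0.0004386 × 1460 = 0.6403 V

0.6403 V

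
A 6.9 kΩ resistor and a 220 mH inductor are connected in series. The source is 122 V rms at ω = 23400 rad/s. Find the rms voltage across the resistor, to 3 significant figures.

97.8 V

X_L = ωL = 5150 Ω
Z = 6900 + j5150 Ω
|Z| = √(6900² + 5150²) = 8610 Ω
I = V/|Z| = 14.2 mA
V_R = I·|Z_R| = 0.0142 × 6900 = 97.8 V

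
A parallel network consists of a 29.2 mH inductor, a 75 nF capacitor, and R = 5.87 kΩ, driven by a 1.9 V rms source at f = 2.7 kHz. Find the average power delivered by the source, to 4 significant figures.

ω = 2πf = 16960 rad/s
X_L = ωL = 495.4 Ω
X_C = 1/(ωC) = 786.0 Ω
Parallel: admittances add. Y = 1/R + 1/(jωL) + jωC
Y = (0.0001704 − j0.0007464) S
|Y| = 0.0007656 S → |Z| = 1/|Y| = 1306 Ω, ∠Z = −∠Y = 77.14°
I = V/|Z| = 1.455 mA
P = VI cos φ = 1.9 × 0.001455 × cos(77.14°) = 615.0 μW

615.0 μW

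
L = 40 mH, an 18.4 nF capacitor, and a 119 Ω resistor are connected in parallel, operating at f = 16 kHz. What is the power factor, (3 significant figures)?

ω = 2πf = 100500 rad/s
X_L = ωL = 4020 Ω
X_C = 1/(ωC) = 541 Ω
Parallel: admittances add. Y = 1/R + 1/(jωL) + jωC
Y = (0.00840 + j0.00160) S
|Y| = 0.00855 S → |Z| = 1/|Y| = 117 Ω, ∠Z = −∠Y = -10.8°
cos φ = cos(-10.8°) = 0.982

0.982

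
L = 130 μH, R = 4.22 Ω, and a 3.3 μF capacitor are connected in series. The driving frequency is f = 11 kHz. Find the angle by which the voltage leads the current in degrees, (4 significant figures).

ω = 2πf = 69120 rad/s
X_L = ωL = 8.985 Ω
X_C = 1/(ωC) = 4.384 Ω
Net reactance X = X_L − X_C = 4.601 Ω
Z = 4.220 + j4.601 Ω
|Z| = √(4.220² + 4.601²) = 6.243 Ω
∠Z = arctan(4.601/4.220) = 47.47°

47.47°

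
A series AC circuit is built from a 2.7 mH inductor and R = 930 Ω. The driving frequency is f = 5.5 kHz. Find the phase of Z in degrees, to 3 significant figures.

ω = 2πf = 34560 rad/s
X_L = ωL = 93.3 Ω
Z = 930 + j93.3 Ω
|Z| = √(930² + 93.3²) = 935 Ω
∠Z = arctan(93.3/930) = 5.73°

5.73°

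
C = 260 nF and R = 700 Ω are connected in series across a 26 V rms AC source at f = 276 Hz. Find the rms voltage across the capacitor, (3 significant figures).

ω = 2πf = 1734 rad/s
X_C = 1/(ωC) = 2220 Ω
Z = 700 − j2220 Ω
|Z| = √(700² + 2220²) = 2330 Ω
I = V/|Z| = 11.2 mA
V_C = I·|Z_C| = 0.0112 × 2220 = 24.8 V

24.8 V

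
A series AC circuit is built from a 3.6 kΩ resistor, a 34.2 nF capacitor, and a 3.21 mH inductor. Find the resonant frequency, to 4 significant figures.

15.19 kHz

ω₀ = 1/√(LC) = 1/√(0.00321 × 3.42e-08) = 95440 rad/s
f₀ = ω₀/(2π) = 15.19 kHz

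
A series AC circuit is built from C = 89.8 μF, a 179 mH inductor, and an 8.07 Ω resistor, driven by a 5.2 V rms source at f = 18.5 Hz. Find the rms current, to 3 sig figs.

68.9 mA

ω = 2πf = 116.2 rad/s
X_L = ωL = 20.8 Ω
X_C = 1/(ωC) = 95.8 Ω
Net reactance X = X_L − X_C = -75.0 Ω
Z = 8.07 − j75.0 Ω
|Z| = √(8.07² + 75.0²) = 75.4 Ω
I = V/|Z| = 5.2/75.4 = 68.9 mA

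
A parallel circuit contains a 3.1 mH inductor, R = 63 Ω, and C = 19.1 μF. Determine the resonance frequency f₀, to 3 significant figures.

ω₀ = 1/√(LC) = 1/√(0.0031 × 1.91e-05) = 4110 rad/s
f₀ = ω₀/(2π) = 654 Hz

654 Hz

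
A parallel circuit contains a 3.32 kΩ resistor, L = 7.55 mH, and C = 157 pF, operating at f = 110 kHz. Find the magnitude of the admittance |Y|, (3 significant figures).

ω = 2πf = 691200 rad/s
X_L = ωL = 5220 Ω
X_C = 1/(ωC) = 9220 Ω
Parallel: admittances add. Y = 1/R + 1/(jωL) + jωC
Y = (0.000301 − j8.31e-05) S
|Y| = 0.000312 S → |Z| = 1/|Y| = 3200 Ω, ∠Z = −∠Y = 15.4°

312 μS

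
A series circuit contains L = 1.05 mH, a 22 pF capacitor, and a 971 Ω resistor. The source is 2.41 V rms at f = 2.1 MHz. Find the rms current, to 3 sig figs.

231 μA

ω = 2πf = 1.319e+07 rad/s
X_L = ωL = 13900 Ω
X_C = 1/(ωC) = 3440 Ω
Net reactance X = X_L − X_C = 10400 Ω
Z = 971 + j10400 Ω
|Z| = √(971² + 10400²) = 10500 Ω
I = V/|Z| = 2.41/10500 = 231 μA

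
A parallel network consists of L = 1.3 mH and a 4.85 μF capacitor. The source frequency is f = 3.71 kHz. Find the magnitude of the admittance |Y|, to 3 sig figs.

80.1 mS

ω = 2πf = 23310 rad/s
X_L = ωL = 30.3 Ω
X_C = 1/(ωC) = 8.85 Ω
Parallel: admittances add. Y = 1/(jωL) + jωC
Y = (0 + j0.0801) S
|Y| = 0.0801 S → |Z| = 1/|Y| = 12.5 Ω, ∠Z = −∠Y = -90.0°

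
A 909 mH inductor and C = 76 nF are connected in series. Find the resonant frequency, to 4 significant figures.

ω₀ = 1/√(LC) = 1/√(0.909 × 7.6e-08) = 3805 rad/s
f₀ = ω₀/(2π) = 605.5 Hz

605.5 Hz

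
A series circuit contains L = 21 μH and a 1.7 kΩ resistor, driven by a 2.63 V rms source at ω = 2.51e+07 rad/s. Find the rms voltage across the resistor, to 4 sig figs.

2.512 V

X_L = ωL = 527.1 Ω
Z = 1700 + j527.1 Ω
|Z| = √(1700² + 527.1²) = 1780 Ω
I = V/|Z| = 1.478 mA
V_R = I·|Z_R| = 0.001478 × 1700 = 2.512 V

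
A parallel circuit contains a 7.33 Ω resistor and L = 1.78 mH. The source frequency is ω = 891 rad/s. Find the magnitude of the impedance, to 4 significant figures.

X_L = ωL = 1.586 Ω
Parallel: admittances add. Y = 1/R + 1/(jωL)
Y = (0.1364 − j0.6305) S
|Y| = 0.6451 S → |Z| = 1/|Y| = 1.550 Ω, ∠Z = −∠Y = 77.79°

1.550 Ω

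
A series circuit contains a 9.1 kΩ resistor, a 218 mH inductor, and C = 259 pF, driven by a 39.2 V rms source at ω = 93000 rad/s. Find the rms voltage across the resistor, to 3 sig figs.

X_L = ωL = 20300 Ω
X_C = 1/(ωC) = 41500 Ω
Net reactance X = X_L − X_C = -21200 Ω
Z = 9100 − j21200 Ω
|Z| = √(9100² + 21200²) = 23100 Ω
I = V/|Z| = 1.70 mA
V_R = I·|Z_R| = 0.00170 × 9100 = 15.4 V

15.4 V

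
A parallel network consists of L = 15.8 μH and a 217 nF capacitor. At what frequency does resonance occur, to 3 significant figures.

ω₀ = 1/√(LC) = 1/√(1.58e-05 × 2.17e-07) = 540100 rad/s
f₀ = ω₀/(2π) = 86.0 kHz

86.0 kHz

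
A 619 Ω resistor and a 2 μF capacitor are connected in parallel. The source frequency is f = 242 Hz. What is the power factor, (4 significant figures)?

ω = 2πf = 1521 rad/s
X_C = 1/(ωC) = 328.8 Ω
Parallel: admittances add. Y = 1/R + jωC
Y = (0.001616 + j0.003041) S
|Y| = 0.003444 S → |Z| = 1/|Y| = 290.4 Ω, ∠Z = −∠Y = -62.02°
cos φ = cos(-62.02°) = 0.4691

0.4691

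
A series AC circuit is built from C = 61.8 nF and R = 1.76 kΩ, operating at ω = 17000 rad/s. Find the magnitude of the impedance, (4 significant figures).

X_C = 1/(ωC) = 951.8 Ω
Z = 1760 − j951.8 Ω
|Z| = √(1760² + 951.8²) = 2001 Ω

2001 Ω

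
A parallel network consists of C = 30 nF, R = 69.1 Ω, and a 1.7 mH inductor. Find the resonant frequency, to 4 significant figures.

ω₀ = 1/√(LC) = 1/√(0.0017 × 3e-08) = 140000 rad/s
f₀ = ω₀/(2π) = 22.29 kHz

22.29 kHz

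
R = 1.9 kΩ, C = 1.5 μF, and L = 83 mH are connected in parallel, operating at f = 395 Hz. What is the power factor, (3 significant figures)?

ω = 2πf = 2482 rad/s
X_L = ωL = 206 Ω
X_C = 1/(ωC) = 269 Ω
Parallel: admittances add. Y = 1/R + 1/(jωL) + jωC
Y = (0.000526 − j0.00113) S
|Y| = 0.00125 S → |Z| = 1/|Y| = 801 Ω, ∠Z = −∠Y = 65.1°
cos φ = cos(65.1°) = 0.422

0.422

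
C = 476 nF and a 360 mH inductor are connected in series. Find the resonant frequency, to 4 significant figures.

ω₀ = 1/√(LC) = 1/√(0.36 × 4.76e-07) = 2416 rad/s
f₀ = ω₀/(2π) = 384.5 Hz

384.5 Hz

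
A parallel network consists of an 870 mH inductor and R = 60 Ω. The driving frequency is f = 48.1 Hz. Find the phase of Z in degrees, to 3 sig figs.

ω = 2πf = 302.2 rad/s
X_L = ωL = 263 Ω
Parallel: admittances add. Y = 1/R + 1/(jωL)
Y = (0.0167 − j0.00380) S
|Y| = 0.0171 S → |Z| = 1/|Y| = 58.5 Ω, ∠Z = −∠Y = 12.9°

12.9°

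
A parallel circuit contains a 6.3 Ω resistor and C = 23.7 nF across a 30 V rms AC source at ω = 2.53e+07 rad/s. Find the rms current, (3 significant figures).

18.6 A

X_C = 1/(ωC) = 1.67 Ω
Parallel: admittances add. Y = 1/R + jωC
Y = (0.159 + j0.600) S
|Y| = 0.620 S → |Z| = 1/|Y| = 1.61 Ω, ∠Z = −∠Y = -75.2°
I = V/|Z| = 30/1.61 = 18.6 A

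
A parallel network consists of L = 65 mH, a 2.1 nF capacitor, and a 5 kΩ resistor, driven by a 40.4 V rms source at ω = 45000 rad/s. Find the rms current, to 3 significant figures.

X_L = ωL = 2920 Ω
X_C = 1/(ωC) = 10600 Ω
Parallel: admittances add. Y = 1/R + 1/(jωL) + jωC
Y = (0.000200 − j0.000247) S
|Y| = 0.000318 S → |Z| = 1/|Y| = 3140 Ω, ∠Z = −∠Y = 51.0°
I = V/|Z| = 40.4/3140 = 12.9 mA

12.9 mA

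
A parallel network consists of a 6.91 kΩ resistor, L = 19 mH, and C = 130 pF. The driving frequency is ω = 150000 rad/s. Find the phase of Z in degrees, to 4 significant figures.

66.41°

X_L = ωL = 2850 Ω
X_C = 1/(ωC) = 51280 Ω
Parallel: admittances add. Y = 1/R + 1/(jωL) + jωC
Y = (0.0001447 − j0.0003314) S
|Y| = 0.0003616 S → |Z| = 1/|Y| = 2765 Ω, ∠Z = −∠Y = 66.41°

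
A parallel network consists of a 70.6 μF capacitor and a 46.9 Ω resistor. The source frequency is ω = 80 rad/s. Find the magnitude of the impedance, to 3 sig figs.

X_C = 1/(ωC) = 177 Ω
Parallel: admittances add. Y = 1/R + jωC
Y = (0.0213 + j0.00565) S
|Y| = 0.0221 S → |Z| = 1/|Y| = 45.3 Ω, ∠Z = −∠Y = -14.8°

45.3 Ω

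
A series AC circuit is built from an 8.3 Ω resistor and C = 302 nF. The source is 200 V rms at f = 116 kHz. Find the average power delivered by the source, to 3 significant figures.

ω = 2πf = 728800 rad/s
X_C = 1/(ωC) = 4.54 Ω
Z = 8.30 − j4.54 Ω
|Z| = √(8.30² + 4.54²) = 9.46 Ω
∠Z = arctan(-4.54/8.30) = -28.7°
I = V/|Z| = 21.1 A
P = VI cos φ = 200 × 21.1 × cos(-28.7°) = 3.71 kW

3.71 kW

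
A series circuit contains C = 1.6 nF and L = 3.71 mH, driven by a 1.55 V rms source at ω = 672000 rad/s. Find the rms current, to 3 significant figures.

X_L = ωL = 2490 Ω
X_C = 1/(ωC) = 930 Ω
Net reactance X = X_L − X_C = 1560 Ω
Z = j1560 Ω
|Z| = √(0² + 1560²) = 1560 Ω
I = V/|Z| = 1.55/1560 = 992 μA

992 μA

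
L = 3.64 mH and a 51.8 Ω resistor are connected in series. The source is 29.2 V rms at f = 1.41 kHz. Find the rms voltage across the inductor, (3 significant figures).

ω = 2πf = 8859 rad/s
X_L = ωL = 32.2 Ω
Z = 51.8 + j32.2 Ω
|Z| = √(51.8² + 32.2²) = 61.0 Ω
I = V/|Z| = 479 mA
V_L = I·|Z_L| = 0.479 × 32.2 = 15.4 V

15.4 V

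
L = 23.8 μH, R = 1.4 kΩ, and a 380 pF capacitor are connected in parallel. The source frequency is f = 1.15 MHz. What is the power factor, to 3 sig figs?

0.227

ω = 2πf = 7.226e+06 rad/s
X_L = ωL = 172 Ω
X_C = 1/(ωC) = 364 Ω
Parallel: admittances add. Y = 1/R + 1/(jωL) + jωC
Y = (0.000714 − j0.00307) S
|Y| = 0.00315 S → |Z| = 1/|Y| = 317 Ω, ∠Z = −∠Y = 76.9°
cos φ = cos(76.9°) = 0.227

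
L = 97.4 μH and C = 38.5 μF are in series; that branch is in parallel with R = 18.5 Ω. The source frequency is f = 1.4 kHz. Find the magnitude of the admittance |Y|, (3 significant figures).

480 mS

ω = 2πf = 8796 rad/s
X_L = ωL = 0.857 Ω
X_C = 1/(ωC) = 2.95 Ω
Branch 1: Z₁ = R = 18.5 Ω
Branch 2 (series LC): Z₂ = j(X_L − X_C) = −j2.10 Ω
Parallel: Z = Z₁Z₂/(Z₁+Z₂), |Z| = 2.08 Ω, ∠Z = -83.5°
|Y| = 1/|Z| = 480 mS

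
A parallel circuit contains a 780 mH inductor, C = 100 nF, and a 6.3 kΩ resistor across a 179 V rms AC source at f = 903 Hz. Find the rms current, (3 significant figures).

67.4 mA

ω = 2πf = 5674 rad/s
X_L = ωL = 4430 Ω
X_C = 1/(ωC) = 1760 Ω
Parallel: admittances add. Y = 1/R + 1/(jωL) + jωC
Y = (0.000159 + j0.000341) S
|Y| = 0.000377 S → |Z| = 1/|Y| = 2660 Ω, ∠Z = −∠Y = -65.1°
I = V/|Z| = 179/2660 = 67.4 mA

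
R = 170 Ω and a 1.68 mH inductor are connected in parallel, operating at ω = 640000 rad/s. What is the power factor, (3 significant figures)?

X_L = ωL = 1080 Ω
Parallel: admittances add. Y = 1/R + 1/(jωL)
Y = (0.00588 − j0.000930) S
|Y| = 0.00596 S → |Z| = 1/|Y| = 168 Ω, ∠Z = −∠Y = 8.98°
cos φ = cos(8.98°) = 0.988

0.988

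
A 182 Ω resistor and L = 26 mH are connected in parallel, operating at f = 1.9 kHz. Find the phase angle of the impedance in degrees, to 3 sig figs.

30.4°

ω = 2πf = 11940 rad/s
X_L = ωL = 310 Ω
Parallel: admittances add. Y = 1/R + 1/(jωL)
Y = (0.00549 − j0.00322) S
|Y| = 0.00637 S → |Z| = 1/|Y| = 157 Ω, ∠Z = −∠Y = 30.4°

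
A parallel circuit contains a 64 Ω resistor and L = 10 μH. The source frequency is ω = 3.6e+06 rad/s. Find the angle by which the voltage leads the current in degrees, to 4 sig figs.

X_L = ωL = 36.00 Ω
Parallel: admittances add. Y = 1/R + 1/(jωL)
Y = (0.01562 − j0.02778) S
|Y| = 0.03187 S → |Z| = 1/|Y| = 31.38 Ω, ∠Z = −∠Y = 60.64°

60.64°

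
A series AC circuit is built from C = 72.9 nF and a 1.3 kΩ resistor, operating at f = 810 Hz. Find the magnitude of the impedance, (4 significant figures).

ω = 2πf = 5089 rad/s
X_C = 1/(ωC) = 2695 Ω
Z = 1300 − j2695 Ω
|Z| = √(1300² + 2695²) = 2992 Ω

2992 Ω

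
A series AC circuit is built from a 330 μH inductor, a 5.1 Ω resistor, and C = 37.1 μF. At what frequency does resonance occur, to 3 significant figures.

1.44 kHz

ω₀ = 1/√(LC) = 1/√(0.00033 × 3.71e-05) = 9038 rad/s
f₀ = ω₀/(2π) = 1.44 kHz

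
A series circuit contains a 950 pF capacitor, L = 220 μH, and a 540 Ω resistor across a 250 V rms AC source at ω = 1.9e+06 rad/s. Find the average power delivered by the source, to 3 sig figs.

109 W

X_L = ωL = 418 Ω
X_C = 1/(ωC) = 554 Ω
Net reactance X = X_L − X_C = -136 Ω
Z = 540 − j136 Ω
|Z| = √(540² + 136²) = 557 Ω
∠Z = arctan(-136/540) = -14.1°
I = V/|Z| = 449 mA
P = VI cos φ = 250 × 0.449 × cos(-14.1°) = 109 W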